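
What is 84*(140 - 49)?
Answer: 7644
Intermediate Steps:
84*(140 - 49) = 84*91 = 7644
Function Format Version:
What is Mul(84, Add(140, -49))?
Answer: 7644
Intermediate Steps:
Mul(84, Add(140, -49)) = Mul(84, 91) = 7644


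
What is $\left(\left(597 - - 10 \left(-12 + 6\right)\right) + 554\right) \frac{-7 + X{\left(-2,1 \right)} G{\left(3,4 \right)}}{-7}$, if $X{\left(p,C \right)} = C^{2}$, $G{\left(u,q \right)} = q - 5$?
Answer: $\frac{8728}{7} \approx 1246.9$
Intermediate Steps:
$G{\left(u,q \right)} = -5 + q$ ($G{\left(u,q \right)} = q - 5 = -5 + q$)
$\left(\left(597 - - 10 \left(-12 + 6\right)\right) + 554\right) \frac{-7 + X{\left(-2,1 \right)} G{\left(3,4 \right)}}{-7} = \left(\left(597 - - 10 \left(-12 + 6\right)\right) + 554\right) \frac{-7 + 1^{2} \left(-5 + 4\right)}{-7} = \left(\left(597 - \left(-10\right) \left(-6\right)\right) + 554\right) \left(- \frac{-7 + 1 \left(-1\right)}{7}\right) = \left(\left(597 - 60\right) + 554\right) \left(- \frac{-7 - 1}{7}\right) = \left(\left(597 - 60\right) + 554\right) \left(\left(- \frac{1}{7}\right) \left(-8\right)\right) = \left(537 + 554\right) \frac{8}{7} = 1091 \cdot \frac{8}{7} = \frac{8728}{7}$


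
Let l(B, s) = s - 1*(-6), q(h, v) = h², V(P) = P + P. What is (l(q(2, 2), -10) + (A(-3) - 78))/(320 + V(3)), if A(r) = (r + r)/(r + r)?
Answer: -81/326 ≈ -0.24847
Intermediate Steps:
V(P) = 2*P
l(B, s) = 6 + s (l(B, s) = s + 6 = 6 + s)
A(r) = 1 (A(r) = (2*r)/((2*r)) = (2*r)*(1/(2*r)) = 1)
(l(q(2, 2), -10) + (A(-3) - 78))/(320 + V(3)) = ((6 - 10) + (1 - 78))/(320 + 2*3) = (-4 - 77)/(320 + 6) = -81/326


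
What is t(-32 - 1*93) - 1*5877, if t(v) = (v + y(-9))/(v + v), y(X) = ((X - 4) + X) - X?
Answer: -734556/125 ≈ -5876.4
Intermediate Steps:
y(X) = -4 + X (y(X) = ((-4 + X) + X) - X = (-4 + 2*X) - X = -4 + X)
t(v) = (-13 + v)/(2*v) (t(v) = (v + (-4 - 9))/(v + v) = (v - 13)/((2*v)) = (-13 + v)*(1/(2*v)) = (-13 + v)/(2*v))
t(-32 - 1*93) - 1*5877 = (-13 + (-32 - 1*93))/(2*(-32 - 1*93)) - 1*5877 = (-13 + (-32 - 93))/(2*(-32 - 93)) - 5877 = (½)*(-13 - 125)/(-125) - 5877 = (½)*(-1/125)*(-138) - 5877 = 69/125 - 5877 = -734556/125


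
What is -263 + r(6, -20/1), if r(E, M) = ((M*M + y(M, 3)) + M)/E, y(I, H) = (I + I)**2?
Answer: 67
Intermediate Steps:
y(I, H) = 4*I**2 (y(I, H) = (2*I)**2 = 4*I**2)
r(E, M) = (M + 5*M**2)/E (r(E, M) = ((M*M + 4*M**2) + M)/E = ((M**2 + 4*M**2) + M)/E = (5*M**2 + M)/E = (M + 5*M**2)/E)
-263 + r(6, -20/1) = -263 - 20/1*(1 + 5*(-20/1))/6 = -263 - 20*1*(1/6)*(1 + 5*(-20*1)) = -263 - 20*1/6*(1 + 5*(-20)) = -263 - 20*1/6*(1 - 100) = -263 - 20*1/6*(-99) = -263 + 330 = 67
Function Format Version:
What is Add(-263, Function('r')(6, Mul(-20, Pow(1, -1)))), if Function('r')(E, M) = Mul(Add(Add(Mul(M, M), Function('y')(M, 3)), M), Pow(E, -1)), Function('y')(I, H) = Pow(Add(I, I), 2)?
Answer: 67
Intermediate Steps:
Function('y')(I, H) = Mul(4, Pow(I, 2)) (Function('y')(I, H) = Pow(Mul(2, I), 2) = Mul(4, Pow(I, 2)))
Function('r')(E, M) = Mul(Pow(E, -1), Add(M, Mul(5, Pow(M, 2)))) (Function('r')(E, M) = Mul(Add(Add(Mul(M, M), Mul(4, Pow(M, 2))), M), Pow(E, -1)) = Mul(Add(Add(Pow(M, 2), Mul(4, Pow(M, 2))), M), Pow(E, -1)) = Mul(Add(Mul(5, Pow(M, 2)), M), Pow(E, -1)) = Mul(Add(M, Mul(5, Pow(M, 2))), Pow(E, -1)) = Mul(Pow(E, -1), Add(M, Mul(5, Pow(M, 2)))))
Add(-263, Function('r')(6, Mul(-20, Pow(1, -1)))) = Add(-263, Mul(Mul(-20, Pow(1, -1)), Pow(6, -1), Add(1, Mul(5, Mul(-20, Pow(1, -1)))))) = Add(-263, Mul(Mul(-20, 1), Rational(1, 6), Add(1, Mul(5, Mul(-20, 1))))) = Add(-263, Mul(-20, Rational(1, 6), Add(1, Mul(5, -20)))) = Add(-263, Mul(-20, Rational(1, 6), Add(1, -100))) = Add(-263, Mul(-20, Rational(1, 6), -99)) = Add(-263, 330) = 67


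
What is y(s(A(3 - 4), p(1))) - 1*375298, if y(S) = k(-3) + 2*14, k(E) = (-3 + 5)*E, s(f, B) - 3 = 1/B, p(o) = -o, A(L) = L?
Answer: -375276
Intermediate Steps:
s(f, B) = 3 + 1/B
k(E) = 2*E
y(S) = 22 (y(S) = 2*(-3) + 2*14 = -6 + 28 = 22)
y(s(A(3 - 4), p(1))) - 1*375298 = 22 - 1*375298 = 22 - 375298 = -375276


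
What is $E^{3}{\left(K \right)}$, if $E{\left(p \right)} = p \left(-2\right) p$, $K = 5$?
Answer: $-125000$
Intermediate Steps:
$E{\left(p \right)} = - 2 p^{2}$ ($E{\left(p \right)} = - 2 p p = - 2 p^{2}$)
$E^{3}{\left(K \right)} = \left(- 2 \cdot 5^{2}\right)^{3} = \left(\left(-2\right) 25\right)^{3} = \left(-50\right)^{3} = -125000$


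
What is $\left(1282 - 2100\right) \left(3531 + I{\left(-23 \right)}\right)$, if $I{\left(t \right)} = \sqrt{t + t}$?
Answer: $-2888358 - 818 i \sqrt{46} \approx -2.8884 \cdot 10^{6} - 5547.9 i$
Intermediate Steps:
$I{\left(t \right)} = \sqrt{2} \sqrt{t}$ ($I{\left(t \right)} = \sqrt{2 t} = \sqrt{2} \sqrt{t}$)
$\left(1282 - 2100\right) \left(3531 + I{\left(-23 \right)}\right) = \left(1282 - 2100\right) \left(3531 + \sqrt{2} \sqrt{-23}\right) = - 818 \left(3531 + \sqrt{2} i \sqrt{23}\right) = - 818 \left(3531 + i \sqrt{46}\right) = -2888358 - 818 i \sqrt{46}$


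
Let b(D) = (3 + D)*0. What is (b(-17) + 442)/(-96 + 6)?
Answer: -221/45 ≈ -4.9111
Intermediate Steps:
b(D) = 0
(b(-17) + 442)/(-96 + 6) = (0 + 442)/(-96 + 6) = 442/(-90) = 442*(-1/90) = -221/45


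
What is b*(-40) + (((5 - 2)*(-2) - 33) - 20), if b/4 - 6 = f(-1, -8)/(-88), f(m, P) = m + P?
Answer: -11389/11 ≈ -1035.4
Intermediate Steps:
f(m, P) = P + m
b = 537/22 (b = 24 + 4*((-8 - 1)/(-88)) = 24 + 4*(-9*(-1/88)) = 24 + 4*(9/88) = 24 + 9/22 = 537/22 ≈ 24.409)
b*(-40) + (((5 - 2)*(-2) - 33) - 20) = (537/22)*(-40) + (((5 - 2)*(-2) - 33) - 20) = -10740/11 + ((3*(-2) - 33) - 20) = -10740/11 + ((-6 - 33) - 20) = -10740/11 + (-39 - 20) = -10740/11 - 59 = -11389/11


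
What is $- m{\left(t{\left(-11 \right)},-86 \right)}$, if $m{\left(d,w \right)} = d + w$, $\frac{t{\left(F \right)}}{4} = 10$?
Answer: $46$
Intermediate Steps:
$t{\left(F \right)} = 40$ ($t{\left(F \right)} = 4 \cdot 10 = 40$)
$- m{\left(t{\left(-11 \right)},-86 \right)} = - (40 - 86) = \left(-1\right) \left(-46\right) = 46$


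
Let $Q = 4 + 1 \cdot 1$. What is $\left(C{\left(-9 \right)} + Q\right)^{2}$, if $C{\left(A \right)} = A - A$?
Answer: $25$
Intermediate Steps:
$C{\left(A \right)} = 0$
$Q = 5$ ($Q = 4 + 1 = 5$)
$\left(C{\left(-9 \right)} + Q\right)^{2} = \left(0 + 5\right)^{2} = 5^{2} = 25$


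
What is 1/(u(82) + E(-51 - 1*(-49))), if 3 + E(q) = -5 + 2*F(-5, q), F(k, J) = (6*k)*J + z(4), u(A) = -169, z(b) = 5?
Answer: -1/47 ≈ -0.021277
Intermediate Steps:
F(k, J) = 5 + 6*J*k (F(k, J) = (6*k)*J + 5 = 6*J*k + 5 = 5 + 6*J*k)
E(q) = 2 - 60*q (E(q) = -3 + (-5 + 2*(5 + 6*q*(-5))) = -3 + (-5 + 2*(5 - 30*q)) = -3 + (-5 + (10 - 60*q)) = -3 + (5 - 60*q) = 2 - 60*q)
1/(u(82) + E(-51 - 1*(-49))) = 1/(-169 + (2 - 60*(-51 - 1*(-49)))) = 1/(-169 + (2 - 60*(-51 + 49))) = 1/(-169 + (2 - 60*(-2))) = 1/(-169 + (2 + 120)) = 1/(-169 + 122) = 1/(-47) = -1/47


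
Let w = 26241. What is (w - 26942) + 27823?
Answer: 27122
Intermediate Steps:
(w - 26942) + 27823 = (26241 - 26942) + 27823 = -701 + 27823 = 27122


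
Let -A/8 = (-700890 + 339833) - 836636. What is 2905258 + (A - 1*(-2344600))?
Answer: 14831402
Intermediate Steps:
A = 9581544 (A = -8*((-700890 + 339833) - 836636) = -8*(-361057 - 836636) = -8*(-1197693) = 9581544)
2905258 + (A - 1*(-2344600)) = 2905258 + (9581544 - 1*(-2344600)) = 2905258 + (9581544 + 2344600) = 2905258 + 11926144 = 14831402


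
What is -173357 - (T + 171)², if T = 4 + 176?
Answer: -296558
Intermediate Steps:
T = 180
-173357 - (T + 171)² = -173357 - (180 + 171)² = -173357 - 1*351² = -173357 - 1*123201 = -173357 - 123201 = -296558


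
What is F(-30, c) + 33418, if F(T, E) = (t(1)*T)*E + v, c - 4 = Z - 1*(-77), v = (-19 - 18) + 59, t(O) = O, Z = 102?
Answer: 27950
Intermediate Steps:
v = 22 (v = -37 + 59 = 22)
c = 183 (c = 4 + (102 - 1*(-77)) = 4 + (102 + 77) = 4 + 179 = 183)
F(T, E) = 22 + E*T (F(T, E) = (1*T)*E + 22 = T*E + 22 = E*T + 22 = 22 + E*T)
F(-30, c) + 33418 = (22 + 183*(-30)) + 33418 = (22 - 5490) + 33418 = -5468 + 33418 = 27950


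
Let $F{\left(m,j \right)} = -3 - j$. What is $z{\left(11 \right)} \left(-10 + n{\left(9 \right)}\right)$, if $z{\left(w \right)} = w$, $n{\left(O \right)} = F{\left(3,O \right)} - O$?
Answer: $-341$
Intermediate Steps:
$n{\left(O \right)} = -3 - 2 O$ ($n{\left(O \right)} = \left(-3 - O\right) - O = -3 - 2 O$)
$z{\left(11 \right)} \left(-10 + n{\left(9 \right)}\right) = 11 \left(-10 - 21\right) = 11 \left(-31\right) = -341$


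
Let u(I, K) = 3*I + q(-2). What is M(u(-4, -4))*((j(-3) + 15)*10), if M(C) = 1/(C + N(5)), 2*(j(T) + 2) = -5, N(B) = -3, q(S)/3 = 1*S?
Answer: -5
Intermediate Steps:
q(S) = 3*S (q(S) = 3*(1*S) = 3*S)
j(T) = -9/2 (j(T) = -2 + (1/2)*(-5) = -2 - 5/2 = -9/2)
u(I, K) = -6 + 3*I (u(I, K) = 3*I + 3*(-2) = 3*I - 6 = -6 + 3*I)
M(C) = 1/(-3 + C) (M(C) = 1/(C - 3) = 1/(-3 + C))
M(u(-4, -4))*((j(-3) + 15)*10) = ((-9/2 + 15)*10)/(-3 + (-6 + 3*(-4))) = ((21/2)*10)/(-3 + (-6 - 12)) = 105/(-3 - 18) = 105/(-21) = -1/21*105 = -5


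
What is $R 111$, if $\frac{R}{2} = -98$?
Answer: $-21756$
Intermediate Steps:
$R = -196$ ($R = 2 \left(-98\right) = -196$)
$R 111 = \left(-196\right) 111 = -21756$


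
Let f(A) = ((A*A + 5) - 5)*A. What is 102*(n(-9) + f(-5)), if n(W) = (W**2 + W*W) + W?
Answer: 2856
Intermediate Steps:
n(W) = W + 2*W**2 (n(W) = (W**2 + W**2) + W = 2*W**2 + W = W + 2*W**2)
f(A) = A**3 (f(A) = ((A**2 + 5) - 5)*A = ((5 + A**2) - 5)*A = A**2*A = A**3)
102*(n(-9) + f(-5)) = 102*(-9*(1 + 2*(-9)) + (-5)**3) = 102*(-9*(1 - 18) - 125) = 102*(-9*(-17) - 125) = 102*(153 - 125) = 102*28 = 2856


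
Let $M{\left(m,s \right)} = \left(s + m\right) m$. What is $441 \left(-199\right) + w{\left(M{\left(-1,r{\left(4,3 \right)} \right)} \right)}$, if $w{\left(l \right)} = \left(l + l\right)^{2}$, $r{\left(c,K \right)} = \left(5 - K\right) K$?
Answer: $-87659$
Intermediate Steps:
$r{\left(c,K \right)} = K \left(5 - K\right)$
$M{\left(m,s \right)} = m \left(m + s\right)$ ($M{\left(m,s \right)} = \left(m + s\right) m = m \left(m + s\right)$)
$w{\left(l \right)} = 4 l^{2}$ ($w{\left(l \right)} = \left(2 l\right)^{2} = 4 l^{2}$)
$441 \left(-199\right) + w{\left(M{\left(-1,r{\left(4,3 \right)} \right)} \right)} = 441 \left(-199\right) + 4 \left(- (-1 + 3 \left(5 - 3\right))\right)^{2} = -87759 + 4 \left(- (-1 + 3 \left(5 - 3\right))\right)^{2} = -87759 + 4 \left(- (-1 + 3 \cdot 2)\right)^{2} = -87759 + 4 \left(- (-1 + 6)\right)^{2} = -87759 + 4 \left(\left(-1\right) 5\right)^{2} = -87759 + 4 \left(-5\right)^{2} = -87759 + 4 \cdot 25 = -87759 + 100 = -87659$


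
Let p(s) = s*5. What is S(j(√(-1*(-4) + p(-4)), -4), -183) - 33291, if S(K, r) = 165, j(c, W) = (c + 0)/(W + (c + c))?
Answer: -33126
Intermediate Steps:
p(s) = 5*s
j(c, W) = c/(W + 2*c)
S(j(√(-1*(-4) + p(-4)), -4), -183) - 33291 = 165 - 33291 = -33126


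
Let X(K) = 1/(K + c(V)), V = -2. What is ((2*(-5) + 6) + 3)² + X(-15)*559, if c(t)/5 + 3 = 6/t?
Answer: -514/45 ≈ -11.422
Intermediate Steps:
c(t) = -15 + 30/t (c(t) = -15 + 5*(6/t) = -15 + 30/t)
X(K) = 1/(-30 + K) (X(K) = 1/(K + (-15 + 30/(-2))) = 1/(K + (-15 + 30*(-½))) = 1/(K + (-15 - 15)) = 1/(K - 30) = 1/(-30 + K))
((2*(-5) + 6) + 3)² + X(-15)*559 = ((2*(-5) + 6) + 3)² + 559/(-30 - 15) = ((-10 + 6) + 3)² + 559/(-45) = (-4 + 3)² - 1/45*559 = (-1)² - 559/45 = 1 - 559/45 = -514/45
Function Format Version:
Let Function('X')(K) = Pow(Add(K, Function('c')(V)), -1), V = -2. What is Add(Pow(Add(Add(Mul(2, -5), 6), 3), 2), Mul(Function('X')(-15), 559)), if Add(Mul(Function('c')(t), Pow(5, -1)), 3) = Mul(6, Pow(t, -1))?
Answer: Rational(-514, 45) ≈ -11.422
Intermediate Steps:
Function('c')(t) = Add(-15, Mul(30, Pow(t, -1))) (Function('c')(t) = Add(-15, Mul(5, Mul(6, Pow(t, -1)))) = Add(-15, Mul(30, Pow(t, -1))))
Function('X')(K) = Pow(Add(-30, K), -1) (Function('X')(K) = Pow(Add(K, Add(-15, Mul(30, Pow(-2, -1)))), -1) = Pow(Add(K, Add(-15, Mul(30, Rational(-1, 2)))), -1) = Pow(Add(K, Add(-15, -15)), -1) = Pow(Add(K, -30), -1) = Pow(Add(-30, K), -1))
Add(Pow(Add(Add(Mul(2, -5), 6), 3), 2), Mul(Function('X')(-15), 559)) = Add(Pow(Add(Add(Mul(2, -5), 6), 3), 2), Mul(Pow(Add(-30, -15), -1), 559)) = Add(Pow(Add(Add(-10, 6), 3), 2), Mul(Pow(-45, -1), 559)) = Add(Pow(Add(-4, 3), 2), Mul(Rational(-1, 45), 559)) = Add(Pow(-1, 2), Rational(-559, 45)) = Add(1, Rational(-559, 45)) = Rational(-514, 45)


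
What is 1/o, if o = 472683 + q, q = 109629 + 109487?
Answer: 1/691799 ≈ 1.4455e-6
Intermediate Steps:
q = 219116
o = 691799 (o = 472683 + 219116 = 691799)
1/o = 1/691799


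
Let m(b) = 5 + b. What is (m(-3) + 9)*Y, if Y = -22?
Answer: -242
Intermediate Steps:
(m(-3) + 9)*Y = ((5 - 3) + 9)*(-22) = (2 + 9)*(-22) = 11*(-22) = -242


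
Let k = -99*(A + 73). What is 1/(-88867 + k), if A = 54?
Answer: -1/101440 ≈ -9.8580e-6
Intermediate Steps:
k = -12573 (k = -99*(54 + 73) = -99*127 = -12573)
1/(-88867 + k) = 1/(-88867 - 12573) = 1/(-101440) = -1/101440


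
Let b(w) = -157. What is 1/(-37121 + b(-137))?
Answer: -1/37278 ≈ -2.6825e-5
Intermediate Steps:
1/(-37121 + b(-137)) = 1/(-37121 - 157) = 1/(-37278) = -1/37278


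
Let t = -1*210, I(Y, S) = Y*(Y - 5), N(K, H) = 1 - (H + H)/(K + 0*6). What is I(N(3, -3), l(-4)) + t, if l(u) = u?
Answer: -216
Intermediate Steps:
N(K, H) = 1 - 2*H/K (N(K, H) = 1 - 2*H/(K + 0) = 1 - 2*H/K)
I(Y, S) = Y*(-5 + Y)
t = -210
I(N(3, -3), l(-4)) + t = ((3 - 2*(-3))/3)*(-5 + (3 - 2*(-3))/3) - 210 = ((3 + 6)/3)*(-5 + (3 + 6)/3) - 210 = ((⅓)*9)*(-5 + (⅓)*9) - 210 = 3*(-5 + 3) - 210 = 3*(-2) - 210 = -6 - 210 = -216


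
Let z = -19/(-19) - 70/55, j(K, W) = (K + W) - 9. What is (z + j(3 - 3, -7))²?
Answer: 32041/121 ≈ 264.80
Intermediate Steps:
j(K, W) = -9 + K + W
z = -3/11 (z = -19*(-1/19) - 70*1/55 = 1 - 14/11 = -3/11 ≈ -0.27273)
(z + j(3 - 3, -7))² = (-3/11 + (-9 + (3 - 3) - 7))² = (-3/11 + (-9 + 0 - 7))² = (-3/11 - 16)² = (-179/11)² = 32041/121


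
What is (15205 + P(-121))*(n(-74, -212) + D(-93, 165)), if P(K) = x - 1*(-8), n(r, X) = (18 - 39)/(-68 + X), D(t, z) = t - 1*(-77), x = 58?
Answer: -9727627/40 ≈ -2.4319e+5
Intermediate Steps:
D(t, z) = 77 + t (D(t, z) = t + 77 = 77 + t)
n(r, X) = -21/(-68 + X)
P(K) = 66 (P(K) = 58 - 1*(-8) = 58 + 8 = 66)
(15205 + P(-121))*(n(-74, -212) + D(-93, 165)) = (15205 + 66)*(-21/(-68 - 212) + (77 - 93)) = 15271*(-21/(-280) - 16) = 15271*(-21*(-1/280) - 16) = 15271*(3/40 - 16) = 15271*(-637/40) = -9727627/40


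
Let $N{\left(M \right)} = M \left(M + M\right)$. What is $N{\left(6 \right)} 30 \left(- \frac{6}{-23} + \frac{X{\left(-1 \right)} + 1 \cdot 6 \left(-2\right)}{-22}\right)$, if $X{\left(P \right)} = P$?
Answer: $\frac{465480}{253} \approx 1839.8$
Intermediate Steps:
$N{\left(M \right)} = 2 M^{2}$ ($N{\left(M \right)} = M 2 M = 2 M^{2}$)
$N{\left(6 \right)} 30 \left(- \frac{6}{-23} + \frac{X{\left(-1 \right)} + 1 \cdot 6 \left(-2\right)}{-22}\right) = 2 \cdot 6^{2} \cdot 30 \left(- \frac{6}{-23} + \frac{-1 + 1 \cdot 6 \left(-2\right)}{-22}\right) = 2 \cdot 36 \cdot 30 \left(\left(-6\right) \left(- \frac{1}{23}\right) + \left(-1 + 6 \left(-2\right)\right) \left(- \frac{1}{22}\right)\right) = 72 \cdot 30 \left(\frac{6}{23} + \left(-1 - 12\right) \left(- \frac{1}{22}\right)\right) = 2160 \left(\frac{6}{23} - - \frac{13}{22}\right) = 2160 \left(\frac{6}{23} + \frac{13}{22}\right) = 2160 \cdot \frac{431}{506} = \frac{465480}{253}$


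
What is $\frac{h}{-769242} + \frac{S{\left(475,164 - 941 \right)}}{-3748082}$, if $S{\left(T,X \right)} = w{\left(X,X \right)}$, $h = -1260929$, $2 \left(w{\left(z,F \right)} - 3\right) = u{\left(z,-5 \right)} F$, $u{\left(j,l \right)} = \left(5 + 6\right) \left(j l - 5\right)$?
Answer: $\frac{4370250761503}{720795523461} \approx 6.0631$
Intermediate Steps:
$u{\left(j,l \right)} = -55 + 11 j l$ ($u{\left(j,l \right)} = 11 \left(-5 + j l\right) = -55 + 11 j l$)
$w{\left(z,F \right)} = 3 + \frac{F \left(-55 - 55 z\right)}{2}$ ($w{\left(z,F \right)} = 3 + \frac{\left(-55 + 11 z \left(-5\right)\right) F}{2} = 3 + \frac{\left(-55 - 55 z\right) F}{2} = 3 + \frac{F \left(-55 - 55 z\right)}{2}$)
$S{\left(T,X \right)} = 3 - \frac{55 X \left(1 + X\right)}{2}$
$\frac{h}{-769242} + \frac{S{\left(475,164 - 941 \right)}}{-3748082} = - \frac{1260929}{-769242} + \frac{3 - \frac{55 \left(164 - 941\right) \left(1 + \left(164 - 941\right)\right)}{2}}{-3748082} = \left(-1260929\right) \left(- \frac{1}{769242}\right) + \left(3 - \frac{55 \left(164 - 941\right) \left(1 + \left(164 - 941\right)\right)}{2}\right) \left(- \frac{1}{3748082}\right) = \frac{1260929}{769242} + \left(3 - - \frac{42735 \left(1 - 777\right)}{2}\right) \left(- \frac{1}{3748082}\right) = \frac{1260929}{769242} + \left(3 - \left(- \frac{42735}{2}\right) \left(-776\right)\right) \left(- \frac{1}{3748082}\right) = \frac{1260929}{769242} + \left(3 - 16581180\right) \left(- \frac{1}{3748082}\right) = \frac{1260929}{769242} - - \frac{16581177}{3748082} = \frac{1260929}{769242} + \frac{16581177}{3748082} = \frac{4370250761503}{720795523461}$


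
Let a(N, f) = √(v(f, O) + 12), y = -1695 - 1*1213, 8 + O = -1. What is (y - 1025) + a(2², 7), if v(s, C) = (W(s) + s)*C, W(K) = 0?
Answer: -3933 + I*√51 ≈ -3933.0 + 7.1414*I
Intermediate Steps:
O = -9 (O = -8 - 1 = -9)
y = -2908 (y = -1695 - 1213 = -2908)
v(s, C) = C*s (v(s, C) = (0 + s)*C = s*C = C*s)
a(N, f) = √(12 - 9*f) (a(N, f) = √(-9*f + 12) = √(12 - 9*f))
(y - 1025) + a(2², 7) = (-2908 - 1025) + √(12 - 9*7) = -3933 + √(12 - 63) = -3933 + √(-51) = -3933 + I*√51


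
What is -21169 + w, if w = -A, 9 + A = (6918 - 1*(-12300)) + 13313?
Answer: -53691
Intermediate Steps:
A = 32522 (A = -9 + ((6918 - 1*(-12300)) + 13313) = -9 + ((6918 + 12300) + 13313) = -9 + (19218 + 13313) = -9 + 32531 = 32522)
w = -32522 (w = -1*32522 = -32522)
-21169 + w = -21169 - 32522 = -53691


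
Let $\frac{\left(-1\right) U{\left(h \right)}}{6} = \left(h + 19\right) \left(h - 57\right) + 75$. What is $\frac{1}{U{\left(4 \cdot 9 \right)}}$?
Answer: $\frac{1}{6480} \approx 0.00015432$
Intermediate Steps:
$U{\left(h \right)} = -450 - 6 \left(-57 + h\right) \left(19 + h\right)$ ($U{\left(h \right)} = - 6 \left(\left(h + 19\right) \left(h - 57\right) + 75\right) = - 6 \left(\left(19 + h\right) \left(-57 + h\right) + 75\right) = - 6 \left(\left(-57 + h\right) \left(19 + h\right) + 75\right) = - 6 \left(75 + \left(-57 + h\right) \left(19 + h\right)\right) = -450 - 6 \left(-57 + h\right) \left(19 + h\right)$)
$\frac{1}{U{\left(4 \cdot 9 \right)}} = \frac{1}{6048 - 6 \left(4 \cdot 9\right)^{2} + 228 \cdot 4 \cdot 9} = \frac{1}{6048 - 6 \cdot 36^{2} + 228 \cdot 36} = \frac{1}{6048 - 7776 + 8208} = \frac{1}{6480}$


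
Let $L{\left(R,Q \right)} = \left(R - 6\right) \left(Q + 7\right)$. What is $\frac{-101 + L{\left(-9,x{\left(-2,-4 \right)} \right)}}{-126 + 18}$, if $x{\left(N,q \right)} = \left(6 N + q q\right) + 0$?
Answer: $\frac{133}{54} \approx 2.463$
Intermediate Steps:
$x{\left(N,q \right)} = q^{2} + 6 N$ ($x{\left(N,q \right)} = \left(6 N + q^{2}\right) + 0 = \left(q^{2} + 6 N\right) + 0 = q^{2} + 6 N$)
$L{\left(R,Q \right)} = \left(-6 + R\right) \left(7 + Q\right)$
$\frac{-101 + L{\left(-9,x{\left(-2,-4 \right)} \right)}}{-126 + 18} = \frac{-101 + \left(-42 - 6 \left(\left(-4\right)^{2} + 6 \left(-2\right)\right) + 7 \left(-9\right) + \left(\left(-4\right)^{2} + 6 \left(-2\right)\right) \left(-9\right)\right)}{-126 + 18} = \frac{-101 - \left(105 + 6 \left(16 - 12\right) - \left(16 - 12\right) \left(-9\right)\right)}{-108} = \left(-101 - 165\right) \left(- \frac{1}{108}\right) = \left(-266\right) \left(- \frac{1}{108}\right) = \frac{133}{54}$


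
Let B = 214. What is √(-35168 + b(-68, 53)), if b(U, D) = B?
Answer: I*√34954 ≈ 186.96*I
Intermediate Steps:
b(U, D) = 214
√(-35168 + b(-68, 53)) = √(-35168 + 214) = √(-34954) = I*√34954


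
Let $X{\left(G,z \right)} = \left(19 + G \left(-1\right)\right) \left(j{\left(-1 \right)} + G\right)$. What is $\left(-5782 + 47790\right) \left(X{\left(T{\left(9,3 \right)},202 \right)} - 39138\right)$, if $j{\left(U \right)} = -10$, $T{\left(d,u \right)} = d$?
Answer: $-1644529184$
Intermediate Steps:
$X{\left(G,z \right)} = \left(-10 + G\right) \left(19 - G\right)$ ($X{\left(G,z \right)} = \left(19 + G \left(-1\right)\right) \left(-10 + G\right) = \left(19 - G\right) \left(-10 + G\right) = \left(-10 + G\right) \left(19 - G\right)$)
$\left(-5782 + 47790\right) \left(X{\left(T{\left(9,3 \right)},202 \right)} - 39138\right) = \left(-5782 + 47790\right) \left(\left(-190 - 9^{2} + 29 \cdot 9\right) - 39138\right) = 42008 \left(\left(-190 - 81 + 261\right) - 39138\right) = 42008 \left(-10 - 39138\right) = 42008 \left(-39148\right) = -1644529184$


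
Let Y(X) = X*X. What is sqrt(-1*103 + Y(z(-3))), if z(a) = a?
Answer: I*sqrt(94) ≈ 9.6954*I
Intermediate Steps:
Y(X) = X**2
sqrt(-1*103 + Y(z(-3))) = sqrt(-1*103 + (-3)**2) = sqrt(-103 + 9) = sqrt(-94) = I*sqrt(94)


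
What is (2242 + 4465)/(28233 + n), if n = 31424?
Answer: 19/169 ≈ 0.11243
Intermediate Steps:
(2242 + 4465)/(28233 + n) = (2242 + 4465)/(28233 + 31424) = 6707/59657 = 6707*(1/59657) = 19/169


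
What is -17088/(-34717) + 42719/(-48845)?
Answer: -648412163/1695751865 ≈ -0.38237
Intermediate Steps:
-17088/(-34717) + 42719/(-48845) = -17088*(-1/34717) + 42719*(-1/48845) = 17088/34717 - 42719/48845 = -648412163/1695751865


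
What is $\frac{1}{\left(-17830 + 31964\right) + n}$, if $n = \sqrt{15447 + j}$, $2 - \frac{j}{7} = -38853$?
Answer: $\frac{7067}{99741262} - \frac{\sqrt{71858}}{99741262} \approx 6.8166 \cdot 10^{-5}$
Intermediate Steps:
$j = 271985$ ($j = 14 - -271971 = 14 + 271971 = 271985$)
$n = 2 \sqrt{71858}$ ($n = \sqrt{15447 + 271985} = \sqrt{287432} = 2 \sqrt{71858} \approx 536.13$)
$\frac{1}{\left(-17830 + 31964\right) + n} = \frac{1}{\left(-17830 + 31964\right) + 2 \sqrt{71858}} = \frac{1}{14134 + 2 \sqrt{71858}}$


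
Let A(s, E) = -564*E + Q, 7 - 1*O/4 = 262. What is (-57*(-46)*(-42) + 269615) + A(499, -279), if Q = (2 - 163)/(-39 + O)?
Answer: 335541134/1059 ≈ 3.1685e+5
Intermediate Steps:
O = -1020 (O = 28 - 4*262 = 28 - 1048 = -1020)
Q = 161/1059 (Q = (2 - 163)/(-39 - 1020) = -161/(-1059) = -161*(-1/1059) = 161/1059 ≈ 0.15203)
A(s, E) = 161/1059 - 564*E (A(s, E) = -564*E + 161/1059 = 161/1059 - 564*E)
(-57*(-46)*(-42) + 269615) + A(499, -279) = (-57*(-46)*(-42) + 269615) + (161/1059 - 564*(-279)) = (2622*(-42) + 269615) + (161/1059 + 157356) = (-110124 + 269615) + 166640165/1059 = 159491 + 166640165/1059 = 335541134/1059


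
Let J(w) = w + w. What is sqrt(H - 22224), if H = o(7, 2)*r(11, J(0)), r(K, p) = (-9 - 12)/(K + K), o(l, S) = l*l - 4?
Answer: I*sqrt(10777206)/22 ≈ 149.22*I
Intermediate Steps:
J(w) = 2*w
o(l, S) = -4 + l**2 (o(l, S) = l**2 - 4 = -4 + l**2)
r(K, p) = -21/(2*K) (r(K, p) = -21*1/(2*K) = -21/(2*K))
H = -945/22 (H = (-4 + 7**2)*(-21/2/11) = (-4 + 49)*(-21/2*1/11) = 45*(-21/22) = -945/22 ≈ -42.955)
sqrt(H - 22224) = sqrt(-945/22 - 22224) = sqrt(-489873/22) = I*sqrt(10777206)/22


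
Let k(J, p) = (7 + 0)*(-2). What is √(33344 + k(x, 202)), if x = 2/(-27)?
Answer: √33330 ≈ 182.56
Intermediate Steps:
x = -2/27 (x = 2*(-1/27) = -2/27 ≈ -0.074074)
k(J, p) = -14 (k(J, p) = 7*(-2) = -14)
√(33344 + k(x, 202)) = √(33344 - 14) = √33330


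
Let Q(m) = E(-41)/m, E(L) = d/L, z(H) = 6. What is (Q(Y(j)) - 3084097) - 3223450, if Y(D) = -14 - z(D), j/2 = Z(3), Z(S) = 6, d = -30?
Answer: -517218857/82 ≈ -6.3075e+6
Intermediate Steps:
E(L) = -30/L
j = 12 (j = 2*6 = 12)
Y(D) = -20 (Y(D) = -14 - 1*6 = -14 - 6 = -20)
Q(m) = 30/(41*m) (Q(m) = (-30/(-41))/m = (-30*(-1/41))/m = 30/(41*m))
(Q(Y(j)) - 3084097) - 3223450 = ((30/41)/(-20) - 3084097) - 3223450 = ((30/41)*(-1/20) - 3084097) - 3223450 = (-3/82 - 3084097) - 3223450 = -252895957/82 - 3223450 = -517218857/82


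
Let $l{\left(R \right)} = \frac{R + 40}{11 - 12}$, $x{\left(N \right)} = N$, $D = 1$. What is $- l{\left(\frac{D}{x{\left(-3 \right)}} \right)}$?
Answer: $\frac{119}{3} \approx 39.667$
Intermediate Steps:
$l{\left(R \right)} = -40 - R$ ($l{\left(R \right)} = \frac{40 + R}{-1} = \left(40 + R\right) \left(-1\right) = -40 - R$)
$- l{\left(\frac{D}{x{\left(-3 \right)}} \right)} = - (-40 - 1 \frac{1}{-3}) = - (-40 - 1 \left(- \frac{1}{3}\right)) = - (-40 - - \frac{1}{3}) = - (-40 + \frac{1}{3}) = \left(-1\right) \left(- \frac{119}{3}\right) = \frac{119}{3}$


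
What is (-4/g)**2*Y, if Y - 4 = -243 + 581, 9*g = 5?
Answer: 443232/25 ≈ 17729.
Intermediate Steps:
g = 5/9 (g = (1/9)*5 = 5/9 ≈ 0.55556)
Y = 342 (Y = 4 + (-243 + 581) = 4 + 338 = 342)
(-4/g)**2*Y = (-4/5/9)**2*342 = (-4*9/5)**2*342 = (-36/5)**2*342 = (1296/25)*342 = 443232/25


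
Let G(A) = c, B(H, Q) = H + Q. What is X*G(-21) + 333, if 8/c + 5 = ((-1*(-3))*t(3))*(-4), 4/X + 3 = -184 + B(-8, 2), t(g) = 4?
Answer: 3406289/10229 ≈ 333.00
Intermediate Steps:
X = -4/193 (X = 4/(-3 + (-184 + (-8 + 2))) = 4/(-3 + (-184 - 6)) = 4/(-3 - 190) = 4/(-193) = 4*(-1/193) = -4/193 ≈ -0.020725)
c = -8/53 (c = 8/(-5 + (-1*(-3)*4)*(-4)) = 8/(-5 + (3*4)*(-4)) = 8/(-5 + 12*(-4)) = 8/(-5 - 48) = 8/(-53) = 8*(-1/53) = -8/53 ≈ -0.15094)
G(A) = -8/53
X*G(-21) + 333 = -4/193*(-8/53) + 333 = 32/10229 + 333 = 3406289/10229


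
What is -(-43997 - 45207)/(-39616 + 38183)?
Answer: -89204/1433 ≈ -62.250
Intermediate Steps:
-(-43997 - 45207)/(-39616 + 38183) = -(-89204)/(-1433) = -(-89204)*(-1)/1433 = -1*89204/1433 = -89204/1433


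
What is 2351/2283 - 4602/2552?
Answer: -2253307/2913108 ≈ -0.77351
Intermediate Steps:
2351/2283 - 4602/2552 = 2351*(1/2283) - 4602*1/2552 = 2351/2283 - 2301/1276 = -2253307/2913108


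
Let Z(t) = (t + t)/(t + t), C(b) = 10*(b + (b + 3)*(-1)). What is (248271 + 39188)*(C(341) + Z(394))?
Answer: -8336311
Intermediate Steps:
C(b) = -30 (C(b) = 10*(b + (3 + b)*(-1)) = 10*(b + (-3 - b)) = 10*(-3) = -30)
Z(t) = 1 (Z(t) = (2*t)/((2*t)) = (2*t)*(1/(2*t)) = 1)
(248271 + 39188)*(C(341) + Z(394)) = (248271 + 39188)*(-30 + 1) = 287459*(-29) = -8336311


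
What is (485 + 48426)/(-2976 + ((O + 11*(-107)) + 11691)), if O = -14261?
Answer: -48911/6723 ≈ -7.2752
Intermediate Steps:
(485 + 48426)/(-2976 + ((O + 11*(-107)) + 11691)) = (485 + 48426)/(-2976 + ((-14261 + 11*(-107)) + 11691)) = 48911/(-2976 + ((-14261 - 1177) + 11691)) = 48911/(-2976 + (-15438 + 11691)) = 48911/(-2976 - 3747) = 48911/(-6723) = 48911*(-1/6723) = -48911/6723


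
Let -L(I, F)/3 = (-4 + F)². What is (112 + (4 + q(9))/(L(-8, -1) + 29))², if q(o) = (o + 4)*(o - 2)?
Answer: 25573249/2116 ≈ 12086.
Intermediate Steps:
L(I, F) = -3*(-4 + F)²
q(o) = (-2 + o)*(4 + o) (q(o) = (4 + o)*(-2 + o) = (-2 + o)*(4 + o))
(112 + (4 + q(9))/(L(-8, -1) + 29))² = (112 + (4 + (-8 + 9² + 2*9))/(-3*(-4 - 1)² + 29))² = (112 + (4 + (-8 + 81 + 18))/(-3*(-5)² + 29))² = (112 + (4 + 91)/(-3*25 + 29))² = (112 + 95/(-75 + 29))² = (112 + 95/(-46))² = (112 + 95*(-1/46))² = (112 - 95/46)² = (5057/46)² = 25573249/2116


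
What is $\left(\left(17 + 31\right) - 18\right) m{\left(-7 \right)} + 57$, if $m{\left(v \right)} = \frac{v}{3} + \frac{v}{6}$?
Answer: $-48$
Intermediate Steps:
$m{\left(v \right)} = \frac{v}{2}$ ($m{\left(v \right)} = v \frac{1}{3} + v \frac{1}{6} = \frac{v}{3} + \frac{v}{6} = \frac{v}{2}$)
$\left(\left(17 + 31\right) - 18\right) m{\left(-7 \right)} + 57 = \left(\left(17 + 31\right) - 18\right) \frac{1}{2} \left(-7\right) + 57 = \left(48 - 18\right) \left(- \frac{7}{2}\right) + 57 = 30 \left(- \frac{7}{2}\right) + 57 = -105 + 57 = -48$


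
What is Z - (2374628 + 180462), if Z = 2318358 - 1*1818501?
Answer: -2055233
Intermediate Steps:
Z = 499857 (Z = 2318358 - 1818501 = 499857)
Z - (2374628 + 180462) = 499857 - (2374628 + 180462) = 499857 - 1*2555090 = 499857 - 2555090 = -2055233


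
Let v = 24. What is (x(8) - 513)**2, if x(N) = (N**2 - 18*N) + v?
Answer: 323761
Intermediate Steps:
x(N) = 24 + N**2 - 18*N (x(N) = (N**2 - 18*N) + 24 = 24 + N**2 - 18*N)
(x(8) - 513)**2 = ((24 + 8**2 - 18*8) - 513)**2 = ((24 + 64 - 144) - 513)**2 = (-56 - 513)**2 = (-569)**2 = 323761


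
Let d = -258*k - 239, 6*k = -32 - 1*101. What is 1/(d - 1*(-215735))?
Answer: 1/221215 ≈ 4.5205e-6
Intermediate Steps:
k = -133/6 (k = (-32 - 1*101)/6 = (-32 - 101)/6 = (⅙)*(-133) = -133/6 ≈ -22.167)
d = 5480 (d = -258*(-133/6) - 239 = 5719 - 239 = 5480)
1/(d - 1*(-215735)) = 1/(5480 - 1*(-215735)) = 1/(5480 + 215735) = 1/221215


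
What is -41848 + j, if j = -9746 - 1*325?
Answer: -51919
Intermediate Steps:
j = -10071 (j = -9746 - 325 = -10071)
-41848 + j = -41848 - 10071 = -51919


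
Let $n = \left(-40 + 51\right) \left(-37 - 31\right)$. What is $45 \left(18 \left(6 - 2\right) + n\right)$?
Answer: $-30420$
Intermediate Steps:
$n = -748$ ($n = 11 \left(-68\right) = -748$)
$45 \left(18 \left(6 - 2\right) + n\right) = 45 \left(18 \left(6 - 2\right) - 748\right) = 45 \left(18 \cdot 4 - 748\right) = 45 \left(72 - 748\right) = 45 \left(-676\right) = -30420$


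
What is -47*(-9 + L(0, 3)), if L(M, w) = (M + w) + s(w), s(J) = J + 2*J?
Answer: -141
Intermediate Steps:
s(J) = 3*J
L(M, w) = M + 4*w (L(M, w) = (M + w) + 3*w = M + 4*w)
-47*(-9 + L(0, 3)) = -47*(-9 + (0 + 4*3)) = -47*(-9 + (0 + 12)) = -47*(-9 + 12) = -47*3 = -141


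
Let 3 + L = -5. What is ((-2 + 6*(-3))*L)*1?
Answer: 160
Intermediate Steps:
L = -8 (L = -3 - 5 = -8)
((-2 + 6*(-3))*L)*1 = ((-2 + 6*(-3))*(-8))*1 = ((-2 - 18)*(-8))*1 = -20*(-8)*1 = 160*1 = 160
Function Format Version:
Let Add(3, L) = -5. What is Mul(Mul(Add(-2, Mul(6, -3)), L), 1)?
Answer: 160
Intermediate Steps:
L = -8 (L = Add(-3, -5) = -8)
Mul(Mul(Add(-2, Mul(6, -3)), L), 1) = Mul(Mul(Add(-2, Mul(6, -3)), -8), 1) = Mul(Mul(Add(-2, -18), -8), 1) = Mul(Mul(-20, -8), 1) = Mul(160, 1) = 160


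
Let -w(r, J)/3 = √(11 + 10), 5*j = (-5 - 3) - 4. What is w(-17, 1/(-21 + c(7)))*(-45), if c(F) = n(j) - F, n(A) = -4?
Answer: 135*√21 ≈ 618.65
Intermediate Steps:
j = -12/5 (j = ((-5 - 3) - 4)/5 = (-8 - 4)/5 = (⅕)*(-12) = -12/5 ≈ -2.4000)
c(F) = -4 - F
w(r, J) = -3*√21 (w(r, J) = -3*√(11 + 10) = -3*√21)
w(-17, 1/(-21 + c(7)))*(-45) = -3*√21*(-45) = 135*√21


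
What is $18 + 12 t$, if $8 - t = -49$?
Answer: $702$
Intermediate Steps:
$t = 57$ ($t = 8 - -49 = 8 + 49 = 57$)
$18 + 12 t = 18 + 12 \cdot 57 = 18 + 684 = 702$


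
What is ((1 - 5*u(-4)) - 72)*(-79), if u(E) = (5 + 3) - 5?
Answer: 6794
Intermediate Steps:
u(E) = 3 (u(E) = 8 - 5 = 3)
((1 - 5*u(-4)) - 72)*(-79) = ((1 - 5*3) - 72)*(-79) = ((1 - 15) - 72)*(-79) = (-14 - 72)*(-79) = -86*(-79) = 6794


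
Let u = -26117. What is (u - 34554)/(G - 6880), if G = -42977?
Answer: 60671/49857 ≈ 1.2169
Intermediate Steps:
(u - 34554)/(G - 6880) = (-26117 - 34554)/(-42977 - 6880) = -60671/(-49857) = -60671*(-1/49857) = 60671/49857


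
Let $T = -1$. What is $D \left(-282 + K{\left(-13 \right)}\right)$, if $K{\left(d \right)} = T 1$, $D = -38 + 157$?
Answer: $-33677$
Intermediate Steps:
$D = 119$
$K{\left(d \right)} = -1$ ($K{\left(d \right)} = \left(-1\right) 1 = -1$)
$D \left(-282 + K{\left(-13 \right)}\right) = 119 \left(-282 - 1\right) = 119 \left(-283\right) = -33677$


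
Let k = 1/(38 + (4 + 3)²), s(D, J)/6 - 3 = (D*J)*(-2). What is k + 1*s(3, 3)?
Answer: -7829/87 ≈ -89.989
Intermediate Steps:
s(D, J) = 18 - 12*D*J (s(D, J) = 18 + 6*((D*J)*(-2)) = 18 + 6*(-2*D*J) = 18 - 12*D*J)
k = 1/87 (k = 1/(38 + 7²) = 1/(38 + 49) = 1/87 ≈ 0.011494)
k + 1*s(3, 3) = 1/87 + 1*(18 - 12*3*3) = 1/87 + 1*(18 - 108) = 1/87 + 1*(-90) = 1/87 - 90 = -7829/87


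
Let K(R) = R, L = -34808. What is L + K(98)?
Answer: -34710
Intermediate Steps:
L + K(98) = -34808 + 98 = -34710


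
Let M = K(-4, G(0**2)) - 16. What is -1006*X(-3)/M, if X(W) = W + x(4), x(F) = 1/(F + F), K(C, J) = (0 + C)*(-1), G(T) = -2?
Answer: -11569/48 ≈ -241.02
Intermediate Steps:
K(C, J) = -C (K(C, J) = C*(-1) = -C)
x(F) = 1/(2*F)
M = -12 (M = -1*(-4) - 16 = 4 - 16 = -12)
X(W) = 1/8 + W (X(W) = W + (1/2)/4 = W + (1/2)*(1/4) = W + 1/8 = 1/8 + W)
-1006*X(-3)/M = -1006*(1/8 - 3)/(-12) = -(-11569)*(-1)/(4*12) = -1006*23/96 = -11569/48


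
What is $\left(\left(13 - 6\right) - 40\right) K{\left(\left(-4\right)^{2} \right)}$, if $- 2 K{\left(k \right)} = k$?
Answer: $264$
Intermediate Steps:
$K{\left(k \right)} = - \frac{k}{2}$
$\left(\left(13 - 6\right) - 40\right) K{\left(\left(-4\right)^{2} \right)} = \left(\left(13 - 6\right) - 40\right) \left(- \frac{\left(-4\right)^{2}}{2}\right) = \left(\left(13 - 6\right) - 40\right) \left(\left(- \frac{1}{2}\right) 16\right) = \left(7 - 40\right) \left(-8\right) = \left(-33\right) \left(-8\right) = 264$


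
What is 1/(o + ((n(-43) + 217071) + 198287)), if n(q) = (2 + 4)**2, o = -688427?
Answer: -1/273033 ≈ -3.6626e-6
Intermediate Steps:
n(q) = 36 (n(q) = 6**2 = 36)
1/(o + ((n(-43) + 217071) + 198287)) = 1/(-688427 + ((36 + 217071) + 198287)) = 1/(-688427 + (217107 + 198287)) = 1/(-688427 + 415394) = 1/(-273033) = -1/273033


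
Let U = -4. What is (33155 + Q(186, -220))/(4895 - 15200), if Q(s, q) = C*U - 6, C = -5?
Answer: -33169/10305 ≈ -3.2187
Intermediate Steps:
Q(s, q) = 14 (Q(s, q) = -5*(-4) - 6 = 20 - 6 = 14)
(33155 + Q(186, -220))/(4895 - 15200) = (33155 + 14)/(4895 - 15200) = 33169/(-10305) = 33169*(-1/10305) = -33169/10305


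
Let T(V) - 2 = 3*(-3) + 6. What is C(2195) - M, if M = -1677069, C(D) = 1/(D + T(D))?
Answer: 3679489387/2194 ≈ 1.6771e+6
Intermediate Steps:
T(V) = -1 (T(V) = 2 + (3*(-3) + 6) = 2 + (-9 + 6) = 2 - 3 = -1)
C(D) = 1/(-1 + D) (C(D) = 1/(D - 1) = 1/(-1 + D))
C(2195) - M = 1/(-1 + 2195) - 1*(-1677069) = 1/2194 + 1677069 = 3679489387/2194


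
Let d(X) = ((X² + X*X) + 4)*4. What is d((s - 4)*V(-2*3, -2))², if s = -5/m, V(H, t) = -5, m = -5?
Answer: 3297856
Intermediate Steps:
s = 1 (s = -5/(-5) = -5*(-⅕) = 1)
d(X) = 16 + 8*X² (d(X) = ((X² + X²) + 4)*4 = (2*X² + 4)*4 = (4 + 2*X²)*4 = 16 + 8*X²)
d((s - 4)*V(-2*3, -2))² = (16 + 8*((1 - 4)*(-5))²)² = (16 + 8*(-3*(-5))²)² = (16 + 8*15²)² = (16 + 8*225)² = (16 + 1800)² = 1816² = 3297856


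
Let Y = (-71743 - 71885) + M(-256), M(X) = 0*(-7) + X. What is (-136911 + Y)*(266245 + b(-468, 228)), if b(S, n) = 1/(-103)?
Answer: -7700306991030/103 ≈ -7.4760e+10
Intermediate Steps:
M(X) = X (M(X) = 0 + X = X)
Y = -143884 (Y = (-71743 - 71885) - 256 = -143628 - 256 = -143884)
b(S, n) = -1/103
(-136911 + Y)*(266245 + b(-468, 228)) = (-136911 - 143884)*(266245 - 1/103) = -280795*27423234/103 = -7700306991030/103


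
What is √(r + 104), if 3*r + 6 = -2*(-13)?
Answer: 2*√249/3 ≈ 10.520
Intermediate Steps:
r = 20/3 (r = -2 + (-2*(-13))/3 = -2 + (⅓)*26 = -2 + 26/3 = 20/3 ≈ 6.6667)
√(r + 104) = √(20/3 + 104) = √(332/3) = 2*√249/3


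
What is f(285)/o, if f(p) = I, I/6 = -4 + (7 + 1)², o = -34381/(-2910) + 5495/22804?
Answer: 11944735200/400007387 ≈ 29.861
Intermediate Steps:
o = 400007387/33179820 (o = -34381*(-1/2910) + 5495*(1/22804) = 34381/2910 + 5495/22804 = 400007387/33179820 ≈ 12.056)
I = 360 (I = 6*(-4 + (7 + 1)²) = 6*(-4 + 8²) = 6*(-4 + 64) = 6*60 = 360)
f(p) = 360
f(285)/o = 360/(400007387/33179820) = 360*(33179820/400007387) = 11944735200/400007387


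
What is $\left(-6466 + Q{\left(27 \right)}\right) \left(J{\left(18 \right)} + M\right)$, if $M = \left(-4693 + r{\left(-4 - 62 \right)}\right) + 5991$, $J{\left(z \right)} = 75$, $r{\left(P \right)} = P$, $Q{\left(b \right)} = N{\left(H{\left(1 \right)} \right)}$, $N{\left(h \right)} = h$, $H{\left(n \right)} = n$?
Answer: $-8449755$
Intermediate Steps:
$Q{\left(b \right)} = 1$
$M = 1232$ ($M = \left(-4693 - 66\right) + 5991 = -4759 + 5991 = 1232$)
$\left(-6466 + Q{\left(27 \right)}\right) \left(J{\left(18 \right)} + M\right) = \left(-6466 + 1\right) \left(75 + 1232\right) = \left(-6465\right) 1307 = -8449755$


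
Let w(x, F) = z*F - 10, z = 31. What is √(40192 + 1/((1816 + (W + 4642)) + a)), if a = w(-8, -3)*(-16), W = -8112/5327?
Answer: √332945004587522906/2878170 ≈ 200.48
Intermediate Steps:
W = -8112/5327 (W = -8112*1/5327 = -8112/5327 ≈ -1.5228)
w(x, F) = -10 + 31*F (w(x, F) = 31*F - 10 = -10 + 31*F)
a = 1648 (a = (-10 + 31*(-3))*(-16) = (-10 - 93)*(-16) = -103*(-16) = 1648)
√(40192 + 1/((1816 + (W + 4642)) + a)) = √(40192 + 1/((1816 + (-8112/5327 + 4642)) + 1648)) = √(40192 + 1/((1816 + 24719822/5327) + 1648)) = √(40192 + 1/(34393654/5327 + 1648)) = √(40192 + 1/(43172550/5327)) = √(40192 + 5327/43172550) = √(1735191134927/43172550) = √332945004587522906/2878170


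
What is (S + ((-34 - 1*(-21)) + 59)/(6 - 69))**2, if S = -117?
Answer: 55011889/3969 ≈ 13860.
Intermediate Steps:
(S + ((-34 - 1*(-21)) + 59)/(6 - 69))**2 = (-117 + ((-34 - 1*(-21)) + 59)/(6 - 69))**2 = (-117 + ((-34 + 21) + 59)/(-63))**2 = (-117 + (-13 + 59)*(-1/63))**2 = (-117 + 46*(-1/63))**2 = (-117 - 46/63)**2 = (-7417/63)**2 = 55011889/3969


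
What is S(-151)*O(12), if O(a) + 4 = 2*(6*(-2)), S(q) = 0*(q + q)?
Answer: 0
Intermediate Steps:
S(q) = 0 (S(q) = 0*(2*q) = 0)
O(a) = -28 (O(a) = -4 + 2*(6*(-2)) = -4 + 2*(-12) = -4 - 24 = -28)
S(-151)*O(12) = 0*(-28) = 0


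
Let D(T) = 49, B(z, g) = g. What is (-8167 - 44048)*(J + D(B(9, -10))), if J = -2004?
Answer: 102080325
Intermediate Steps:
(-8167 - 44048)*(J + D(B(9, -10))) = (-8167 - 44048)*(-2004 + 49) = -52215*(-1955) = 102080325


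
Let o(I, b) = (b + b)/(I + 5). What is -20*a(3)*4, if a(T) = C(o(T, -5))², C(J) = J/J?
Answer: -80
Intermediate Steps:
o(I, b) = 2*b/(5 + I) (o(I, b) = (2*b)/(5 + I) = 2*b/(5 + I))
C(J) = 1
a(T) = 1 (a(T) = 1² = 1)
-20*a(3)*4 = -20*1*4 = -20*4 = -80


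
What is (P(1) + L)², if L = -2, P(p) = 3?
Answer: 1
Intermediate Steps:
(P(1) + L)² = (3 - 2)² = 1² = 1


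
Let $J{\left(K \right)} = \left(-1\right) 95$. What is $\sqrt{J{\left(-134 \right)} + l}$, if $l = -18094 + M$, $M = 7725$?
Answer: $4 i \sqrt{654} \approx 102.29 i$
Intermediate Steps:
$J{\left(K \right)} = -95$
$l = -10369$ ($l = -18094 + 7725 = -10369$)
$\sqrt{J{\left(-134 \right)} + l} = \sqrt{-95 - 10369} = \sqrt{-10464} = 4 i \sqrt{654}$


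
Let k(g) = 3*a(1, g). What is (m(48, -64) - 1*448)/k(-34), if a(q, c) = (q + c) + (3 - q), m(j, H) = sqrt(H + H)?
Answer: 448/93 - 8*I*sqrt(2)/93 ≈ 4.8172 - 0.12165*I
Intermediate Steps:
m(j, H) = sqrt(2)*sqrt(H) (m(j, H) = sqrt(2*H) = sqrt(2)*sqrt(H))
a(q, c) = 3 + c (a(q, c) = (c + q) + (3 - q) = 3 + c)
k(g) = 9 + 3*g (k(g) = 3*(3 + g) = 9 + 3*g)
(m(48, -64) - 1*448)/k(-34) = (sqrt(2)*sqrt(-64) - 1*448)/(9 + 3*(-34)) = (sqrt(2)*(8*I) - 448)/(9 - 102) = (8*I*sqrt(2) - 448)/(-93) = (-448 + 8*I*sqrt(2))*(-1/93) = 448/93 - 8*I*sqrt(2)/93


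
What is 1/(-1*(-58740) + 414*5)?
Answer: 1/60810 ≈ 1.6445e-5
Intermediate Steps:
1/(-1*(-58740) + 414*5) = 1/(58740 + 2070) = 1/60810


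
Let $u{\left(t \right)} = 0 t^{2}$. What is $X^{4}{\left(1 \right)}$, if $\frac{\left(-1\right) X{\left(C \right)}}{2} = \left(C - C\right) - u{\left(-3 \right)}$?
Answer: $0$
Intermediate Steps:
$u{\left(t \right)} = 0$
$X{\left(C \right)} = 0$ ($X{\left(C \right)} = - 2 \left(\left(C - C\right) - 0\right) = - 2 \left(0 + 0\right) = \left(-2\right) 0 = 0$)
$X^{4}{\left(1 \right)} = 0^{4} = 0$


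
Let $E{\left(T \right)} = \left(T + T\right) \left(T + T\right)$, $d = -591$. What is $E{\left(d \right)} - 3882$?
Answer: $1393242$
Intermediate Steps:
$E{\left(T \right)} = 4 T^{2}$ ($E{\left(T \right)} = 2 T 2 T = 4 T^{2}$)
$E{\left(d \right)} - 3882 = 4 \left(-591\right)^{2} - 3882 = 4 \cdot 349281 - 3882 = 1397124 - 3882 = 1393242$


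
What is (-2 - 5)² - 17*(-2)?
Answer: 83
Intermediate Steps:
(-2 - 5)² - 17*(-2) = (-7)² + 34 = 49 + 34 = 83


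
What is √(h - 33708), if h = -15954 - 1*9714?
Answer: 4*I*√3711 ≈ 243.67*I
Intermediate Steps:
h = -25668 (h = -15954 - 9714 = -25668)
√(h - 33708) = √(-25668 - 33708) = √(-59376) = 4*I*√3711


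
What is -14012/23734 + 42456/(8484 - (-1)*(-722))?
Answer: 224722390/46055827 ≈ 4.8793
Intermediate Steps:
-14012/23734 + 42456/(8484 - (-1)*(-722)) = -14012*1/23734 + 42456/(8484 - 1*722) = -7006/11867 + 42456/(8484 - 722) = -7006/11867 + 42456/7762 = -7006/11867 + 42456*(1/7762) = -7006/11867 + 21228/3881 = 224722390/46055827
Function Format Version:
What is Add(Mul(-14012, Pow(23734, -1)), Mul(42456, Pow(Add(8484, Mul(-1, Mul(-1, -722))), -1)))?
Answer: Rational(224722390, 46055827) ≈ 4.8793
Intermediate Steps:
Add(Mul(-14012, Pow(23734, -1)), Mul(42456, Pow(Add(8484, Mul(-1, Mul(-1, -722))), -1))) = Add(Mul(-14012, Rational(1, 23734)), Mul(42456, Pow(Add(8484, Mul(-1, 722)), -1))) = Add(Rational(-7006, 11867), Mul(42456, Pow(Add(8484, -722), -1))) = Add(Rational(-7006, 11867), Mul(42456, Pow(7762, -1))) = Add(Rational(-7006, 11867), Mul(42456, Rational(1, 7762))) = Add(Rational(-7006, 11867), Rational(21228, 3881)) = Rational(224722390, 46055827)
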